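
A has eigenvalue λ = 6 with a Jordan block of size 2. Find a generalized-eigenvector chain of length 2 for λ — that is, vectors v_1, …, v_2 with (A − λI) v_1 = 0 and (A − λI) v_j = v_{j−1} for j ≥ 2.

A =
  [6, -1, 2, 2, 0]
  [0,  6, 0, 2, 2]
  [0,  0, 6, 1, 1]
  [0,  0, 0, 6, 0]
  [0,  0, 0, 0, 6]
A Jordan chain for λ = 6 of length 2:
v_1 = (-1, 0, 0, 0, 0)ᵀ
v_2 = (0, 1, 0, 0, 0)ᵀ

Let N = A − (6)·I. We want v_2 with N^2 v_2 = 0 but N^1 v_2 ≠ 0; then v_{j-1} := N · v_j for j = 2, …, 2.

Pick v_2 = (0, 1, 0, 0, 0)ᵀ.
Then v_1 = N · v_2 = (-1, 0, 0, 0, 0)ᵀ.

Sanity check: (A − (6)·I) v_1 = (0, 0, 0, 0, 0)ᵀ = 0. ✓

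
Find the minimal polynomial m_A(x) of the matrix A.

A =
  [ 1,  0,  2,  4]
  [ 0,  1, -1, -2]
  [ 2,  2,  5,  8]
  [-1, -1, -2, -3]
x^3 - 3*x^2 + 3*x - 1

The characteristic polynomial is χ_A(x) = (x - 1)^4, so the eigenvalues are known. The minimal polynomial is
  m_A(x) = Π_λ (x − λ)^{k_λ}
where k_λ is the size of the *largest* Jordan block for λ (equivalently, the smallest k with (A − λI)^k v = 0 for every generalised eigenvector v of λ).

  λ = 1: largest Jordan block has size 3, contributing (x − 1)^3

So m_A(x) = (x - 1)^3 = x^3 - 3*x^2 + 3*x - 1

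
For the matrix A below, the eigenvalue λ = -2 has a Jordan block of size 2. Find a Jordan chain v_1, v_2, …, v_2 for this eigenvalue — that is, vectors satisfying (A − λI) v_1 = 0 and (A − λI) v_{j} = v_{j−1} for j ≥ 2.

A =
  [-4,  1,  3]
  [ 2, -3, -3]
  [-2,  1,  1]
A Jordan chain for λ = -2 of length 2:
v_1 = (-2, 2, -2)ᵀ
v_2 = (1, 0, 0)ᵀ

Let N = A − (-2)·I. We want v_2 with N^2 v_2 = 0 but N^1 v_2 ≠ 0; then v_{j-1} := N · v_j for j = 2, …, 2.

Pick v_2 = (1, 0, 0)ᵀ.
Then v_1 = N · v_2 = (-2, 2, -2)ᵀ.

Sanity check: (A − (-2)·I) v_1 = (0, 0, 0)ᵀ = 0. ✓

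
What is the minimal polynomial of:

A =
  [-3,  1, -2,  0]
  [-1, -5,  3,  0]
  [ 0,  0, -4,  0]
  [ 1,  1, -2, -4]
x^3 + 12*x^2 + 48*x + 64

The characteristic polynomial is χ_A(x) = (x + 4)^4, so the eigenvalues are known. The minimal polynomial is
  m_A(x) = Π_λ (x − λ)^{k_λ}
where k_λ is the size of the *largest* Jordan block for λ (equivalently, the smallest k with (A − λI)^k v = 0 for every generalised eigenvector v of λ).

  λ = -4: largest Jordan block has size 3, contributing (x + 4)^3

So m_A(x) = (x + 4)^3 = x^3 + 12*x^2 + 48*x + 64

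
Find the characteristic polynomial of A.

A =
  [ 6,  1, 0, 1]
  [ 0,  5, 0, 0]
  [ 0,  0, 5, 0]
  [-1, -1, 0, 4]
x^4 - 20*x^3 + 150*x^2 - 500*x + 625

Expanding det(x·I − A) (e.g. by cofactor expansion or by noting that A is similar to its Jordan form J, which has the same characteristic polynomial as A) gives
  χ_A(x) = x^4 - 20*x^3 + 150*x^2 - 500*x + 625
which factors as (x - 5)^4. The eigenvalues (with algebraic multiplicities) are λ = 5 with multiplicity 4.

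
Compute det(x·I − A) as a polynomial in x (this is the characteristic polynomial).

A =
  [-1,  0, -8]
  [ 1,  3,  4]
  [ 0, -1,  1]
x^3 - 3*x^2 + 3*x - 1

Expanding det(x·I − A) (e.g. by cofactor expansion or by noting that A is similar to its Jordan form J, which has the same characteristic polynomial as A) gives
  χ_A(x) = x^3 - 3*x^2 + 3*x - 1
which factors as (x - 1)^3. The eigenvalues (with algebraic multiplicities) are λ = 1 with multiplicity 3.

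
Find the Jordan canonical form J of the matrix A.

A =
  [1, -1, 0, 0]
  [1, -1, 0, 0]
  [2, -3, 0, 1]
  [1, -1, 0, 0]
J_2(0) ⊕ J_2(0)

The characteristic polynomial is
  det(x·I − A) = x^4

Eigenvalues and multiplicities (the geometric multiplicity of λ is n − rank(A − λI), which equals the number of Jordan blocks for λ):
  λ = 0: algebraic multiplicity = 4, geometric multiplicity = 2

Determining the block sizes for each eigenvalue:
  λ = 0: with am = 4 and gm = 2, the partition is not yet determined (e.g. several partitions of 4 into 2 parts exist). Let N = A − (0)·I. Computing rank(N^1) = 2, rank(N^2) = 0; the number of blocks of size ≥ j is rank(N^{j−1}) − rank(N^j), giving [2, 2]. So we have 2 block(s) of size 2 → block sizes [2, 2]

Assembling the blocks gives a Jordan form
J =
  [0, 1, 0, 0]
  [0, 0, 0, 0]
  [0, 0, 0, 1]
  [0, 0, 0, 0]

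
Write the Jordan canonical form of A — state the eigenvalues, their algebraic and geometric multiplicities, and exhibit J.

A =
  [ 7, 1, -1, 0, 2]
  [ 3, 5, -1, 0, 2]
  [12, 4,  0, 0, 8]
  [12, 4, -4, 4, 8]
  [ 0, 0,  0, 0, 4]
J_2(4) ⊕ J_1(4) ⊕ J_1(4) ⊕ J_1(4)

The characteristic polynomial is
  det(x·I − A) = x^5 - 20*x^4 + 160*x^3 - 640*x^2 + 1280*x - 1024 = (x - 4)^5

Eigenvalues and multiplicities (the geometric multiplicity of λ is n − rank(A − λI), which equals the number of Jordan blocks for λ):
  λ = 4: algebraic multiplicity = 5, geometric multiplicity = 4

Determining the block sizes for each eigenvalue:
  λ = 4: 4 blocks summing to 5 forces exactly one block of size 2 and the rest size 1 → block sizes [2, 1, 1, 1]

Assembling the blocks gives a Jordan form
J =
  [4, 1, 0, 0, 0]
  [0, 4, 0, 0, 0]
  [0, 0, 4, 0, 0]
  [0, 0, 0, 4, 0]
  [0, 0, 0, 0, 4]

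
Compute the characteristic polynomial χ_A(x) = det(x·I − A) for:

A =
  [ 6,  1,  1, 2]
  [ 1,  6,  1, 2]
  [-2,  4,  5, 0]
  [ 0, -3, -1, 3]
x^4 - 20*x^3 + 150*x^2 - 500*x + 625

Expanding det(x·I − A) (e.g. by cofactor expansion or by noting that A is similar to its Jordan form J, which has the same characteristic polynomial as A) gives
  χ_A(x) = x^4 - 20*x^3 + 150*x^2 - 500*x + 625
which factors as (x - 5)^4. The eigenvalues (with algebraic multiplicities) are λ = 5 with multiplicity 4.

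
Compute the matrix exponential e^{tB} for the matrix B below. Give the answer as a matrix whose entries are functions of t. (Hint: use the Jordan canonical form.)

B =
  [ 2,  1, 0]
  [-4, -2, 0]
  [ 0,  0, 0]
e^{tB} =
  [2*t + 1, t, 0]
  [-4*t, 1 - 2*t, 0]
  [0, 0, 1]

Strategy: write B = P · J · P⁻¹ where J is a Jordan canonical form, so e^{tB} = P · e^{tJ} · P⁻¹, and e^{tJ} can be computed block-by-block.

B has Jordan form
J =
  [0, 1, 0]
  [0, 0, 0]
  [0, 0, 0]
(up to reordering of blocks).

Per-block formulas:
  For a 1×1 block at λ = 0: exp(t · [0]) = [e^(0t)].
  For a 2×2 Jordan block J_2(0): exp(t · J_2(0)) = e^(0t)·(I + t·N), where N is the 2×2 nilpotent shift.

After assembling e^{tJ} and conjugating by P, we get:

e^{tB} =
  [2*t + 1, t, 0]
  [-4*t, 1 - 2*t, 0]
  [0, 0, 1]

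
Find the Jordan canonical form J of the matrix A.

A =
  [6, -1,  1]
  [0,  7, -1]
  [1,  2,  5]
J_3(6)

The characteristic polynomial is
  det(x·I − A) = x^3 - 18*x^2 + 108*x - 216 = (x - 6)^3

Eigenvalues and multiplicities (the geometric multiplicity of λ is n − rank(A − λI), which equals the number of Jordan blocks for λ):
  λ = 6: algebraic multiplicity = 3, geometric multiplicity = 1

Determining the block sizes for each eigenvalue:
  λ = 6: one block (gm = 1), so the single block has size am = 3 → block sizes [3]

Assembling the blocks gives a Jordan form
J =
  [6, 1, 0]
  [0, 6, 1]
  [0, 0, 6]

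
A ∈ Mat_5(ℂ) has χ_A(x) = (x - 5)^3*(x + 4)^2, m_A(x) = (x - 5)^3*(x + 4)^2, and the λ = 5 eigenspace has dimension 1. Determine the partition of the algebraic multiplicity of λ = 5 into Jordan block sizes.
Block sizes for λ = 5: [3]

Step 1 — from the characteristic polynomial, algebraic multiplicity of λ = 5 is 3. From dim ker(A − (5)·I) = 1, there are exactly 1 Jordan blocks for λ = 5.
Step 2 — from the minimal polynomial, the factor (x − 5)^3 tells us the largest block for λ = 5 has size 3.
Step 3 — with total size 3, 1 blocks, and largest block 3, the block sizes (in nonincreasing order) are [3].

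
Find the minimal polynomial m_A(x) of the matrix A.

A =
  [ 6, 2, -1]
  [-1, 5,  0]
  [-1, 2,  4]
x^3 - 15*x^2 + 75*x - 125

The characteristic polynomial is χ_A(x) = (x - 5)^3, so the eigenvalues are known. The minimal polynomial is
  m_A(x) = Π_λ (x − λ)^{k_λ}
where k_λ is the size of the *largest* Jordan block for λ (equivalently, the smallest k with (A − λI)^k v = 0 for every generalised eigenvector v of λ).

  λ = 5: largest Jordan block has size 3, contributing (x − 5)^3

So m_A(x) = (x - 5)^3 = x^3 - 15*x^2 + 75*x - 125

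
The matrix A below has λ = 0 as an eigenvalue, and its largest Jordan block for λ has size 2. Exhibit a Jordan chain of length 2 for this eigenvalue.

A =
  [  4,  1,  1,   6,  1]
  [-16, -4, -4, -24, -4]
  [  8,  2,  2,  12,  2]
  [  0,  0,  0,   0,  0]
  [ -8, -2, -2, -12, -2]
A Jordan chain for λ = 0 of length 2:
v_1 = (4, -16, 8, 0, -8)ᵀ
v_2 = (1, 0, 0, 0, 0)ᵀ

Let N = A − (0)·I. We want v_2 with N^2 v_2 = 0 but N^1 v_2 ≠ 0; then v_{j-1} := N · v_j for j = 2, …, 2.

Pick v_2 = (1, 0, 0, 0, 0)ᵀ.
Then v_1 = N · v_2 = (4, -16, 8, 0, -8)ᵀ.

Sanity check: (A − (0)·I) v_1 = (0, 0, 0, 0, 0)ᵀ = 0. ✓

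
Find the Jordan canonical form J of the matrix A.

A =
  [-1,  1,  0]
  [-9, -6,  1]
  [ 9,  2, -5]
J_3(-4)

The characteristic polynomial is
  det(x·I − A) = x^3 + 12*x^2 + 48*x + 64 = (x + 4)^3

Eigenvalues and multiplicities (the geometric multiplicity of λ is n − rank(A − λI), which equals the number of Jordan blocks for λ):
  λ = -4: algebraic multiplicity = 3, geometric multiplicity = 1

Determining the block sizes for each eigenvalue:
  λ = -4: one block (gm = 1), so the single block has size am = 3 → block sizes [3]

Assembling the blocks gives a Jordan form
J =
  [-4,  1,  0]
  [ 0, -4,  1]
  [ 0,  0, -4]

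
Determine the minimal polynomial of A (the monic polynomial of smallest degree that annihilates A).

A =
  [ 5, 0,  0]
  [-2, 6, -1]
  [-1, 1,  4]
x^3 - 15*x^2 + 75*x - 125

The characteristic polynomial is χ_A(x) = (x - 5)^3, so the eigenvalues are known. The minimal polynomial is
  m_A(x) = Π_λ (x − λ)^{k_λ}
where k_λ is the size of the *largest* Jordan block for λ (equivalently, the smallest k with (A − λI)^k v = 0 for every generalised eigenvector v of λ).

  λ = 5: largest Jordan block has size 3, contributing (x − 5)^3

So m_A(x) = (x - 5)^3 = x^3 - 15*x^2 + 75*x - 125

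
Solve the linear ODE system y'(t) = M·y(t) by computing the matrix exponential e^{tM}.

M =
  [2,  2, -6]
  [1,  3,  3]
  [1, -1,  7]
e^{tM} =
  [-2*t*exp(4*t) + exp(4*t), 2*t*exp(4*t), -6*t*exp(4*t)]
  [t*exp(4*t), -t*exp(4*t) + exp(4*t), 3*t*exp(4*t)]
  [t*exp(4*t), -t*exp(4*t), 3*t*exp(4*t) + exp(4*t)]

Strategy: write M = P · J · P⁻¹ where J is a Jordan canonical form, so e^{tM} = P · e^{tJ} · P⁻¹, and e^{tJ} can be computed block-by-block.

M has Jordan form
J =
  [4, 1, 0]
  [0, 4, 0]
  [0, 0, 4]
(up to reordering of blocks).

Per-block formulas:
  For a 2×2 Jordan block J_2(4): exp(t · J_2(4)) = e^(4t)·(I + t·N), where N is the 2×2 nilpotent shift.
  For a 1×1 block at λ = 4: exp(t · [4]) = [e^(4t)].

After assembling e^{tJ} and conjugating by P, we get:

e^{tM} =
  [-2*t*exp(4*t) + exp(4*t), 2*t*exp(4*t), -6*t*exp(4*t)]
  [t*exp(4*t), -t*exp(4*t) + exp(4*t), 3*t*exp(4*t)]
  [t*exp(4*t), -t*exp(4*t), 3*t*exp(4*t) + exp(4*t)]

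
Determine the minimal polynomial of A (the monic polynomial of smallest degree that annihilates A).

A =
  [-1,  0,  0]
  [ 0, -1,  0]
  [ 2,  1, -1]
x^2 + 2*x + 1

The characteristic polynomial is χ_A(x) = (x + 1)^3, so the eigenvalues are known. The minimal polynomial is
  m_A(x) = Π_λ (x − λ)^{k_λ}
where k_λ is the size of the *largest* Jordan block for λ (equivalently, the smallest k with (A − λI)^k v = 0 for every generalised eigenvector v of λ).

  λ = -1: largest Jordan block has size 2, contributing (x + 1)^2

So m_A(x) = (x + 1)^2 = x^2 + 2*x + 1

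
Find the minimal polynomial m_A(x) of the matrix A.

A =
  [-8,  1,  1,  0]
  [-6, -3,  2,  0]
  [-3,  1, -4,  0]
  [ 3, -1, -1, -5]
x^2 + 10*x + 25

The characteristic polynomial is χ_A(x) = (x + 5)^4, so the eigenvalues are known. The minimal polynomial is
  m_A(x) = Π_λ (x − λ)^{k_λ}
where k_λ is the size of the *largest* Jordan block for λ (equivalently, the smallest k with (A − λI)^k v = 0 for every generalised eigenvector v of λ).

  λ = -5: largest Jordan block has size 2, contributing (x + 5)^2

So m_A(x) = (x + 5)^2 = x^2 + 10*x + 25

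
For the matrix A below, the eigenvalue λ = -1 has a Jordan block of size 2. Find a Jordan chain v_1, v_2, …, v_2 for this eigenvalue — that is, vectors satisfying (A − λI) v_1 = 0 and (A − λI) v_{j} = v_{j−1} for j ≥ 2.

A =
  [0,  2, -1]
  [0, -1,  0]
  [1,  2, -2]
A Jordan chain for λ = -1 of length 2:
v_1 = (1, 0, 1)ᵀ
v_2 = (1, 0, 0)ᵀ

Let N = A − (-1)·I. We want v_2 with N^2 v_2 = 0 but N^1 v_2 ≠ 0; then v_{j-1} := N · v_j for j = 2, …, 2.

Pick v_2 = (1, 0, 0)ᵀ.
Then v_1 = N · v_2 = (1, 0, 1)ᵀ.

Sanity check: (A − (-1)·I) v_1 = (0, 0, 0)ᵀ = 0. ✓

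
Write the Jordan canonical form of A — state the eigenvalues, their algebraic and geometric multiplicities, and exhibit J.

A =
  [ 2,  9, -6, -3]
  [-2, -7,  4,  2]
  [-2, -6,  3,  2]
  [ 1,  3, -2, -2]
J_2(-1) ⊕ J_1(-1) ⊕ J_1(-1)

The characteristic polynomial is
  det(x·I − A) = x^4 + 4*x^3 + 6*x^2 + 4*x + 1 = (x + 1)^4

Eigenvalues and multiplicities (the geometric multiplicity of λ is n − rank(A − λI), which equals the number of Jordan blocks for λ):
  λ = -1: algebraic multiplicity = 4, geometric multiplicity = 3

Determining the block sizes for each eigenvalue:
  λ = -1: 3 blocks summing to 4 forces exactly one block of size 2 and the rest size 1 → block sizes [2, 1, 1]

Assembling the blocks gives a Jordan form
J =
  [-1,  1,  0,  0]
  [ 0, -1,  0,  0]
  [ 0,  0, -1,  0]
  [ 0,  0,  0, -1]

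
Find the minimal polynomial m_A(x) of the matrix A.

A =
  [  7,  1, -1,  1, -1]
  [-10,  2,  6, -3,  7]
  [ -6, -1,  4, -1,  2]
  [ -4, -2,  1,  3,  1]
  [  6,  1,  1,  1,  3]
x^5 - 19*x^4 + 142*x^3 - 522*x^2 + 945*x - 675

The characteristic polynomial is χ_A(x) = (x - 5)^2*(x - 3)^3, so the eigenvalues are known. The minimal polynomial is
  m_A(x) = Π_λ (x − λ)^{k_λ}
where k_λ is the size of the *largest* Jordan block for λ (equivalently, the smallest k with (A − λI)^k v = 0 for every generalised eigenvector v of λ).

  λ = 3: largest Jordan block has size 3, contributing (x − 3)^3
  λ = 5: largest Jordan block has size 2, contributing (x − 5)^2

So m_A(x) = (x - 5)^2*(x - 3)^3 = x^5 - 19*x^4 + 142*x^3 - 522*x^2 + 945*x - 675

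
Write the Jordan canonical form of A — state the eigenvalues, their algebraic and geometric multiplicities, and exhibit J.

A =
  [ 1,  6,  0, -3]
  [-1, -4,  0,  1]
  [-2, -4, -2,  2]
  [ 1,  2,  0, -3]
J_2(-2) ⊕ J_1(-2) ⊕ J_1(-2)

The characteristic polynomial is
  det(x·I − A) = x^4 + 8*x^3 + 24*x^2 + 32*x + 16 = (x + 2)^4

Eigenvalues and multiplicities (the geometric multiplicity of λ is n − rank(A − λI), which equals the number of Jordan blocks for λ):
  λ = -2: algebraic multiplicity = 4, geometric multiplicity = 3

Determining the block sizes for each eigenvalue:
  λ = -2: 3 blocks summing to 4 forces exactly one block of size 2 and the rest size 1 → block sizes [2, 1, 1]

Assembling the blocks gives a Jordan form
J =
  [-2,  1,  0,  0]
  [ 0, -2,  0,  0]
  [ 0,  0, -2,  0]
  [ 0,  0,  0, -2]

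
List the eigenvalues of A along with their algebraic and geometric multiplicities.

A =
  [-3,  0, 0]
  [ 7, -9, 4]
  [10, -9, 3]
λ = -3: alg = 3, geom = 1

Step 1 — factor the characteristic polynomial to read off the algebraic multiplicities:
  χ_A(x) = (x + 3)^3

Step 2 — compute geometric multiplicities via the rank-nullity identity g(λ) = n − rank(A − λI):
  rank(A − (-3)·I) = 2, so dim ker(A − (-3)·I) = n − 2 = 1

Summary:
  λ = -3: algebraic multiplicity = 3, geometric multiplicity = 1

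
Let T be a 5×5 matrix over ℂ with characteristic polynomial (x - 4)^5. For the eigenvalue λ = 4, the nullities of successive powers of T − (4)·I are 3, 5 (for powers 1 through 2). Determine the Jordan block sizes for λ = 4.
Block sizes for λ = 4: [2, 2, 1]

From the dimensions of kernels of powers, the number of Jordan blocks of size at least j is d_j − d_{j−1} where d_j = dim ker(N^j) (with d_0 = 0). Computing the differences gives [3, 2].
The number of blocks of size exactly k is (#blocks of size ≥ k) − (#blocks of size ≥ k + 1), so the partition is: 1 block(s) of size 1, 2 block(s) of size 2.
In nonincreasing order the block sizes are [2, 2, 1].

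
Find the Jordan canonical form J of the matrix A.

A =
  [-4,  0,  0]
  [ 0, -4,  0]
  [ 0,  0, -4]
J_1(-4) ⊕ J_1(-4) ⊕ J_1(-4)

The characteristic polynomial is
  det(x·I − A) = x^3 + 12*x^2 + 48*x + 64 = (x + 4)^3

Eigenvalues and multiplicities (the geometric multiplicity of λ is n − rank(A − λI), which equals the number of Jordan blocks for λ):
  λ = -4: algebraic multiplicity = 3, geometric multiplicity = 3

Determining the block sizes for each eigenvalue:
  λ = -4: gm = am = 3, so every block has size 1 → block sizes [1, 1, 1]

Assembling the blocks gives a Jordan form
J =
  [-4,  0,  0]
  [ 0, -4,  0]
  [ 0,  0, -4]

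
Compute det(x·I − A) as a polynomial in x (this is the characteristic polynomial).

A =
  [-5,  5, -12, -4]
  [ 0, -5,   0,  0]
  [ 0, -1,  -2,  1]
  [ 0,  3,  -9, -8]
x^4 + 20*x^3 + 150*x^2 + 500*x + 625

Expanding det(x·I − A) (e.g. by cofactor expansion or by noting that A is similar to its Jordan form J, which has the same characteristic polynomial as A) gives
  χ_A(x) = x^4 + 20*x^3 + 150*x^2 + 500*x + 625
which factors as (x + 5)^4. The eigenvalues (with algebraic multiplicities) are λ = -5 with multiplicity 4.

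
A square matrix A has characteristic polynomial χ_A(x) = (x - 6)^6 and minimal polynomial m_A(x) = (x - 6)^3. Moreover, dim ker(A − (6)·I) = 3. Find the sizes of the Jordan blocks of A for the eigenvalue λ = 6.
Block sizes for λ = 6: [3, 2, 1]

Step 1 — from the characteristic polynomial, algebraic multiplicity of λ = 6 is 6. From dim ker(A − (6)·I) = 3, there are exactly 3 Jordan blocks for λ = 6.
Step 2 — from the minimal polynomial, the factor (x − 6)^3 tells us the largest block for λ = 6 has size 3.
Step 3 — with total size 6, 3 blocks, and largest block 3, the block sizes (in nonincreasing order) are [3, 2, 1].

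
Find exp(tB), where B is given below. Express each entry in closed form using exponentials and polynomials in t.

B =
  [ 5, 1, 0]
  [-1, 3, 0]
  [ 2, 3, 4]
e^{tB} =
  [t*exp(4*t) + exp(4*t), t*exp(4*t), 0]
  [-t*exp(4*t), -t*exp(4*t) + exp(4*t), 0]
  [-t^2*exp(4*t)/2 + 2*t*exp(4*t), -t^2*exp(4*t)/2 + 3*t*exp(4*t), exp(4*t)]

Strategy: write B = P · J · P⁻¹ where J is a Jordan canonical form, so e^{tB} = P · e^{tJ} · P⁻¹, and e^{tJ} can be computed block-by-block.

B has Jordan form
J =
  [4, 1, 0]
  [0, 4, 1]
  [0, 0, 4]
(up to reordering of blocks).

Per-block formulas:
  For a 3×3 Jordan block J_3(4): exp(t · J_3(4)) = e^(4t)·(I + t·N + (t^2/2)·N^2), where N is the 3×3 nilpotent shift.

After assembling e^{tJ} and conjugating by P, we get:

e^{tB} =
  [t*exp(4*t) + exp(4*t), t*exp(4*t), 0]
  [-t*exp(4*t), -t*exp(4*t) + exp(4*t), 0]
  [-t^2*exp(4*t)/2 + 2*t*exp(4*t), -t^2*exp(4*t)/2 + 3*t*exp(4*t), exp(4*t)]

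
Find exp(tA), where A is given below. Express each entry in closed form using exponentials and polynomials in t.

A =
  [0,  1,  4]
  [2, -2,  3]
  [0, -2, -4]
e^{tA} =
  [3*t^2*exp(-2*t) + 2*t*exp(-2*t) + exp(-2*t), -3*t^2*exp(-2*t) + t*exp(-2*t), 3*t^2*exp(-2*t)/2 + 4*t*exp(-2*t)]
  [2*t^2*exp(-2*t) + 2*t*exp(-2*t), -2*t^2*exp(-2*t) + exp(-2*t), t^2*exp(-2*t) + 3*t*exp(-2*t)]
  [-2*t^2*exp(-2*t), 2*t^2*exp(-2*t) - 2*t*exp(-2*t), -t^2*exp(-2*t) - 2*t*exp(-2*t) + exp(-2*t)]

Strategy: write A = P · J · P⁻¹ where J is a Jordan canonical form, so e^{tA} = P · e^{tJ} · P⁻¹, and e^{tJ} can be computed block-by-block.

A has Jordan form
J =
  [-2,  1,  0]
  [ 0, -2,  1]
  [ 0,  0, -2]
(up to reordering of blocks).

Per-block formulas:
  For a 3×3 Jordan block J_3(-2): exp(t · J_3(-2)) = e^(-2t)·(I + t·N + (t^2/2)·N^2), where N is the 3×3 nilpotent shift.

After assembling e^{tJ} and conjugating by P, we get:

e^{tA} =
  [3*t^2*exp(-2*t) + 2*t*exp(-2*t) + exp(-2*t), -3*t^2*exp(-2*t) + t*exp(-2*t), 3*t^2*exp(-2*t)/2 + 4*t*exp(-2*t)]
  [2*t^2*exp(-2*t) + 2*t*exp(-2*t), -2*t^2*exp(-2*t) + exp(-2*t), t^2*exp(-2*t) + 3*t*exp(-2*t)]
  [-2*t^2*exp(-2*t), 2*t^2*exp(-2*t) - 2*t*exp(-2*t), -t^2*exp(-2*t) - 2*t*exp(-2*t) + exp(-2*t)]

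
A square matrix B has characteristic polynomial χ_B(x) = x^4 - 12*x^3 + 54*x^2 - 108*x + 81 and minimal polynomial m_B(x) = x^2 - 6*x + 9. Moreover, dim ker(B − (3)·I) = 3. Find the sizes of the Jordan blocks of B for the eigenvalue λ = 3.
Block sizes for λ = 3: [2, 1, 1]

Step 1 — from the characteristic polynomial, algebraic multiplicity of λ = 3 is 4. From dim ker(B − (3)·I) = 3, there are exactly 3 Jordan blocks for λ = 3.
Step 2 — from the minimal polynomial, the factor (x − 3)^2 tells us the largest block for λ = 3 has size 2.
Step 3 — with total size 4, 3 blocks, and largest block 2, the block sizes (in nonincreasing order) are [2, 1, 1].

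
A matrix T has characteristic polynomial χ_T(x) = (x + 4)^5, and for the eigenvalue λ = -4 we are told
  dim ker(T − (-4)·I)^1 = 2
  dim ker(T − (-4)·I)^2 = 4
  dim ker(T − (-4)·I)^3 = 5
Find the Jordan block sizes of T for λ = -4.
Block sizes for λ = -4: [3, 2]

From the dimensions of kernels of powers, the number of Jordan blocks of size at least j is d_j − d_{j−1} where d_j = dim ker(N^j) (with d_0 = 0). Computing the differences gives [2, 2, 1].
The number of blocks of size exactly k is (#blocks of size ≥ k) − (#blocks of size ≥ k + 1), so the partition is: 1 block(s) of size 2, 1 block(s) of size 3.
In nonincreasing order the block sizes are [3, 2].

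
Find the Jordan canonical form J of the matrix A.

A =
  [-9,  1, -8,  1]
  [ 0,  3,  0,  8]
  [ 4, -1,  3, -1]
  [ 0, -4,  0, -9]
J_1(-5) ⊕ J_1(-5) ⊕ J_2(-1)

The characteristic polynomial is
  det(x·I − A) = x^4 + 12*x^3 + 46*x^2 + 60*x + 25 = (x + 1)^2*(x + 5)^2

Eigenvalues and multiplicities (the geometric multiplicity of λ is n − rank(A − λI), which equals the number of Jordan blocks for λ):
  λ = -5: algebraic multiplicity = 2, geometric multiplicity = 2
  λ = -1: algebraic multiplicity = 2, geometric multiplicity = 1

Determining the block sizes for each eigenvalue:
  λ = -5: gm = am = 2, so every block has size 1 → block sizes [1, 1]
  λ = -1: one block (gm = 1), so the single block has size am = 2 → block sizes [2]

Assembling the blocks gives a Jordan form
J =
  [-5,  0,  0,  0]
  [ 0, -5,  0,  0]
  [ 0,  0, -1,  1]
  [ 0,  0,  0, -1]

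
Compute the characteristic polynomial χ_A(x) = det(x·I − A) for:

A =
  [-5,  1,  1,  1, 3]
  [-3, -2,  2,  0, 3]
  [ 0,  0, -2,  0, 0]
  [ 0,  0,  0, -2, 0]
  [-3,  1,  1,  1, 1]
x^5 + 10*x^4 + 40*x^3 + 80*x^2 + 80*x + 32

Expanding det(x·I − A) (e.g. by cofactor expansion or by noting that A is similar to its Jordan form J, which has the same characteristic polynomial as A) gives
  χ_A(x) = x^5 + 10*x^4 + 40*x^3 + 80*x^2 + 80*x + 32
which factors as (x + 2)^5. The eigenvalues (with algebraic multiplicities) are λ = -2 with multiplicity 5.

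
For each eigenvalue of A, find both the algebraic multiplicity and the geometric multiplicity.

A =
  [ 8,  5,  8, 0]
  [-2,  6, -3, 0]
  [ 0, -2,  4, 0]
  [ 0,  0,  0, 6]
λ = 6: alg = 4, geom = 2

Step 1 — factor the characteristic polynomial to read off the algebraic multiplicities:
  χ_A(x) = (x - 6)^4

Step 2 — compute geometric multiplicities via the rank-nullity identity g(λ) = n − rank(A − λI):
  rank(A − (6)·I) = 2, so dim ker(A − (6)·I) = n − 2 = 2

Summary:
  λ = 6: algebraic multiplicity = 4, geometric multiplicity = 2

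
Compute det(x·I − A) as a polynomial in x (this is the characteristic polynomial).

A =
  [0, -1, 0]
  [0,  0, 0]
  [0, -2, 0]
x^3

Expanding det(x·I − A) (e.g. by cofactor expansion or by noting that A is similar to its Jordan form J, which has the same characteristic polynomial as A) gives
  χ_A(x) = x^3
which factors as x^3. The eigenvalues (with algebraic multiplicities) are λ = 0 with multiplicity 3.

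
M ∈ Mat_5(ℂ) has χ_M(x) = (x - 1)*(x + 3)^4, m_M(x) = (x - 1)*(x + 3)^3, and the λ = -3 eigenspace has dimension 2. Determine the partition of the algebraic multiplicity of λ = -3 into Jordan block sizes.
Block sizes for λ = -3: [3, 1]

Step 1 — from the characteristic polynomial, algebraic multiplicity of λ = -3 is 4. From dim ker(M − (-3)·I) = 2, there are exactly 2 Jordan blocks for λ = -3.
Step 2 — from the minimal polynomial, the factor (x + 3)^3 tells us the largest block for λ = -3 has size 3.
Step 3 — with total size 4, 2 blocks, and largest block 3, the block sizes (in nonincreasing order) are [3, 1].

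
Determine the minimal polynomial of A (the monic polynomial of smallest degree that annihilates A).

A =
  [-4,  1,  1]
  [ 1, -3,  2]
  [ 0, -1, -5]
x^3 + 12*x^2 + 48*x + 64

The characteristic polynomial is χ_A(x) = (x + 4)^3, so the eigenvalues are known. The minimal polynomial is
  m_A(x) = Π_λ (x − λ)^{k_λ}
where k_λ is the size of the *largest* Jordan block for λ (equivalently, the smallest k with (A − λI)^k v = 0 for every generalised eigenvector v of λ).

  λ = -4: largest Jordan block has size 3, contributing (x + 4)^3

So m_A(x) = (x + 4)^3 = x^3 + 12*x^2 + 48*x + 64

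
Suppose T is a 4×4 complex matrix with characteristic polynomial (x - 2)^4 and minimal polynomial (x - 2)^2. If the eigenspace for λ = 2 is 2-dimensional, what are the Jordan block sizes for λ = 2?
Block sizes for λ = 2: [2, 2]

Step 1 — from the characteristic polynomial, algebraic multiplicity of λ = 2 is 4. From dim ker(T − (2)·I) = 2, there are exactly 2 Jordan blocks for λ = 2.
Step 2 — from the minimal polynomial, the factor (x − 2)^2 tells us the largest block for λ = 2 has size 2.
Step 3 — with total size 4, 2 blocks, and largest block 2, the block sizes (in nonincreasing order) are [2, 2].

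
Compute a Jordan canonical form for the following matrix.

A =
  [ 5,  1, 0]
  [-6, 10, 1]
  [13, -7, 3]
J_3(6)

The characteristic polynomial is
  det(x·I − A) = x^3 - 18*x^2 + 108*x - 216 = (x - 6)^3

Eigenvalues and multiplicities (the geometric multiplicity of λ is n − rank(A − λI), which equals the number of Jordan blocks for λ):
  λ = 6: algebraic multiplicity = 3, geometric multiplicity = 1

Determining the block sizes for each eigenvalue:
  λ = 6: one block (gm = 1), so the single block has size am = 3 → block sizes [3]

Assembling the blocks gives a Jordan form
J =
  [6, 1, 0]
  [0, 6, 1]
  [0, 0, 6]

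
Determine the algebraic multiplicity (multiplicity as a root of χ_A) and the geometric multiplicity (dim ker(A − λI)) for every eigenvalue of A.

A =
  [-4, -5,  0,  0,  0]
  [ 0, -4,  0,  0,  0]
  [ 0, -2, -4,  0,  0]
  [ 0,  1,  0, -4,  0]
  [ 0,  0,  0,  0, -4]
λ = -4: alg = 5, geom = 4

Step 1 — factor the characteristic polynomial to read off the algebraic multiplicities:
  χ_A(x) = (x + 4)^5

Step 2 — compute geometric multiplicities via the rank-nullity identity g(λ) = n − rank(A − λI):
  rank(A − (-4)·I) = 1, so dim ker(A − (-4)·I) = n − 1 = 4

Summary:
  λ = -4: algebraic multiplicity = 5, geometric multiplicity = 4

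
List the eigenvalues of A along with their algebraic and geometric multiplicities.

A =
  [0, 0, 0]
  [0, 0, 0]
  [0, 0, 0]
λ = 0: alg = 3, geom = 3

Step 1 — factor the characteristic polynomial to read off the algebraic multiplicities:
  χ_A(x) = x^3

Step 2 — compute geometric multiplicities via the rank-nullity identity g(λ) = n − rank(A − λI):
  rank(A − (0)·I) = 0, so dim ker(A − (0)·I) = n − 0 = 3

Summary:
  λ = 0: algebraic multiplicity = 3, geometric multiplicity = 3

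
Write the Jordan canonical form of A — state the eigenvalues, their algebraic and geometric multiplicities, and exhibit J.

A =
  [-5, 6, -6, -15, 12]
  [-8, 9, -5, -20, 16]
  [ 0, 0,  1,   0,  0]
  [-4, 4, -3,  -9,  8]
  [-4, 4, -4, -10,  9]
J_3(1) ⊕ J_1(1) ⊕ J_1(1)

The characteristic polynomial is
  det(x·I − A) = x^5 - 5*x^4 + 10*x^3 - 10*x^2 + 5*x - 1 = (x - 1)^5

Eigenvalues and multiplicities (the geometric multiplicity of λ is n − rank(A − λI), which equals the number of Jordan blocks for λ):
  λ = 1: algebraic multiplicity = 5, geometric multiplicity = 3

Determining the block sizes for each eigenvalue:
  λ = 1: with am = 5 and gm = 3, the partition is not yet determined (e.g. several partitions of 5 into 3 parts exist). Let N = A − (1)·I. Computing rank(N^1) = 2, rank(N^2) = 1, rank(N^3) = 0; the number of blocks of size ≥ j is rank(N^{j−1}) − rank(N^j), giving [3, 1, 1]. So we have 1 block(s) of size 3, 2 block(s) of size 1 → block sizes [3, 1, 1]

Assembling the blocks gives a Jordan form
J =
  [1, 1, 0, 0, 0]
  [0, 1, 1, 0, 0]
  [0, 0, 1, 0, 0]
  [0, 0, 0, 1, 0]
  [0, 0, 0, 0, 1]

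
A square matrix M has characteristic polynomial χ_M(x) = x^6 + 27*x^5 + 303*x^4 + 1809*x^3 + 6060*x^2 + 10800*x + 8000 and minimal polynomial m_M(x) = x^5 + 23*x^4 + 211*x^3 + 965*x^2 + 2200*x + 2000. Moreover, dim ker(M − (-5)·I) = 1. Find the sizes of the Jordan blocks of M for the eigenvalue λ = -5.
Block sizes for λ = -5: [3]

Step 1 — from the characteristic polynomial, algebraic multiplicity of λ = -5 is 3. From dim ker(M − (-5)·I) = 1, there are exactly 1 Jordan blocks for λ = -5.
Step 2 — from the minimal polynomial, the factor (x + 5)^3 tells us the largest block for λ = -5 has size 3.
Step 3 — with total size 3, 1 blocks, and largest block 3, the block sizes (in nonincreasing order) are [3].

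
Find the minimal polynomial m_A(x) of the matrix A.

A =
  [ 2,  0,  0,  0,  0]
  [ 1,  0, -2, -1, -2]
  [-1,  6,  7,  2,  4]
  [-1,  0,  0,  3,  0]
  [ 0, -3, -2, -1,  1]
x^2 - 5*x + 6

The characteristic polynomial is χ_A(x) = (x - 3)^3*(x - 2)^2, so the eigenvalues are known. The minimal polynomial is
  m_A(x) = Π_λ (x − λ)^{k_λ}
where k_λ is the size of the *largest* Jordan block for λ (equivalently, the smallest k with (A − λI)^k v = 0 for every generalised eigenvector v of λ).

  λ = 2: largest Jordan block has size 1, contributing (x − 2)
  λ = 3: largest Jordan block has size 1, contributing (x − 3)

So m_A(x) = (x - 3)*(x - 2) = x^2 - 5*x + 6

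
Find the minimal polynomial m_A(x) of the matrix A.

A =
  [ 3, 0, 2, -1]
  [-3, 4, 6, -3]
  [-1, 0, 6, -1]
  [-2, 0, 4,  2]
x^2 - 7*x + 12

The characteristic polynomial is χ_A(x) = (x - 4)^3*(x - 3), so the eigenvalues are known. The minimal polynomial is
  m_A(x) = Π_λ (x − λ)^{k_λ}
where k_λ is the size of the *largest* Jordan block for λ (equivalently, the smallest k with (A − λI)^k v = 0 for every generalised eigenvector v of λ).

  λ = 3: largest Jordan block has size 1, contributing (x − 3)
  λ = 4: largest Jordan block has size 1, contributing (x − 4)

So m_A(x) = (x - 4)*(x - 3) = x^2 - 7*x + 12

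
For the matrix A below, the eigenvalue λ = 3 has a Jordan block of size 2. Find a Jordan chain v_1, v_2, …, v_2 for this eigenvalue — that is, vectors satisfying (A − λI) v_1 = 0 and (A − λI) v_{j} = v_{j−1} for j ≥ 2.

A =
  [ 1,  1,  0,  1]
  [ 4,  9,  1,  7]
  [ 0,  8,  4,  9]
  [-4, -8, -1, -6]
A Jordan chain for λ = 3 of length 2:
v_1 = (0, 1, 1, -1)ᵀ
v_2 = (0, 0, 1, 0)ᵀ

Let N = A − (3)·I. We want v_2 with N^2 v_2 = 0 but N^1 v_2 ≠ 0; then v_{j-1} := N · v_j for j = 2, …, 2.

Pick v_2 = (0, 0, 1, 0)ᵀ.
Then v_1 = N · v_2 = (0, 1, 1, -1)ᵀ.

Sanity check: (A − (3)·I) v_1 = (0, 0, 0, 0)ᵀ = 0. ✓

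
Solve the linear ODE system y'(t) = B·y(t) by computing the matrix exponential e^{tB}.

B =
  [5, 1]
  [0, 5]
e^{tB} =
  [exp(5*t), t*exp(5*t)]
  [0, exp(5*t)]

Strategy: write B = P · J · P⁻¹ where J is a Jordan canonical form, so e^{tB} = P · e^{tJ} · P⁻¹, and e^{tJ} can be computed block-by-block.

B has Jordan form
J =
  [5, 1]
  [0, 5]
(up to reordering of blocks).

Per-block formulas:
  For a 2×2 Jordan block J_2(5): exp(t · J_2(5)) = e^(5t)·(I + t·N), where N is the 2×2 nilpotent shift.

After assembling e^{tJ} and conjugating by P, we get:

e^{tB} =
  [exp(5*t), t*exp(5*t)]
  [0, exp(5*t)]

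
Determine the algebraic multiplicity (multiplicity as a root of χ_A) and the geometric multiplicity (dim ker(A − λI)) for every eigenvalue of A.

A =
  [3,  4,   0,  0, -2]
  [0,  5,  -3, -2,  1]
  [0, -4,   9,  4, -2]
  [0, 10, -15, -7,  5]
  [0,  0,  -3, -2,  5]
λ = 3: alg = 5, geom = 3

Step 1 — factor the characteristic polynomial to read off the algebraic multiplicities:
  χ_A(x) = (x - 3)^5

Step 2 — compute geometric multiplicities via the rank-nullity identity g(λ) = n − rank(A − λI):
  rank(A − (3)·I) = 2, so dim ker(A − (3)·I) = n − 2 = 3

Summary:
  λ = 3: algebraic multiplicity = 5, geometric multiplicity = 3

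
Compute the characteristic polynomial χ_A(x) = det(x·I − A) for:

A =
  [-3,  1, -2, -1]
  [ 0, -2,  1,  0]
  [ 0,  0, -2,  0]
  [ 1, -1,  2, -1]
x^4 + 8*x^3 + 24*x^2 + 32*x + 16

Expanding det(x·I − A) (e.g. by cofactor expansion or by noting that A is similar to its Jordan form J, which has the same characteristic polynomial as A) gives
  χ_A(x) = x^4 + 8*x^3 + 24*x^2 + 32*x + 16
which factors as (x + 2)^4. The eigenvalues (with algebraic multiplicities) are λ = -2 with multiplicity 4.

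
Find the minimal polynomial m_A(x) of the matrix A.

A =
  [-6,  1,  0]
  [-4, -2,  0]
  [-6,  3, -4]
x^2 + 8*x + 16

The characteristic polynomial is χ_A(x) = (x + 4)^3, so the eigenvalues are known. The minimal polynomial is
  m_A(x) = Π_λ (x − λ)^{k_λ}
where k_λ is the size of the *largest* Jordan block for λ (equivalently, the smallest k with (A − λI)^k v = 0 for every generalised eigenvector v of λ).

  λ = -4: largest Jordan block has size 2, contributing (x + 4)^2

So m_A(x) = (x + 4)^2 = x^2 + 8*x + 16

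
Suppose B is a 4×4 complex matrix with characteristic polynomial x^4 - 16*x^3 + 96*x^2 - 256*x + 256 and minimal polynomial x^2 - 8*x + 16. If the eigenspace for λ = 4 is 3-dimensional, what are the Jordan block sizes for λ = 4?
Block sizes for λ = 4: [2, 1, 1]

Step 1 — from the characteristic polynomial, algebraic multiplicity of λ = 4 is 4. From dim ker(B − (4)·I) = 3, there are exactly 3 Jordan blocks for λ = 4.
Step 2 — from the minimal polynomial, the factor (x − 4)^2 tells us the largest block for λ = 4 has size 2.
Step 3 — with total size 4, 3 blocks, and largest block 2, the block sizes (in nonincreasing order) are [2, 1, 1].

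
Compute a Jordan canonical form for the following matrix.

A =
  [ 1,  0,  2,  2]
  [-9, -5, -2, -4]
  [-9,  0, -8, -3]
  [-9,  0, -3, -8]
J_2(-5) ⊕ J_2(-5)

The characteristic polynomial is
  det(x·I − A) = x^4 + 20*x^3 + 150*x^2 + 500*x + 625 = (x + 5)^4

Eigenvalues and multiplicities (the geometric multiplicity of λ is n − rank(A − λI), which equals the number of Jordan blocks for λ):
  λ = -5: algebraic multiplicity = 4, geometric multiplicity = 2

Determining the block sizes for each eigenvalue:
  λ = -5: with am = 4 and gm = 2, the partition is not yet determined (e.g. several partitions of 4 into 2 parts exist). Let N = A − (-5)·I. Computing rank(N^1) = 2, rank(N^2) = 0; the number of blocks of size ≥ j is rank(N^{j−1}) − rank(N^j), giving [2, 2]. So we have 2 block(s) of size 2 → block sizes [2, 2]

Assembling the blocks gives a Jordan form
J =
  [-5,  1,  0,  0]
  [ 0, -5,  0,  0]
  [ 0,  0, -5,  1]
  [ 0,  0,  0, -5]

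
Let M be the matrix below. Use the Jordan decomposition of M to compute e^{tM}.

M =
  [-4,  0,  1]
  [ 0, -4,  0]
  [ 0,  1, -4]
e^{tM} =
  [exp(-4*t), t^2*exp(-4*t)/2, t*exp(-4*t)]
  [0, exp(-4*t), 0]
  [0, t*exp(-4*t), exp(-4*t)]

Strategy: write M = P · J · P⁻¹ where J is a Jordan canonical form, so e^{tM} = P · e^{tJ} · P⁻¹, and e^{tJ} can be computed block-by-block.

M has Jordan form
J =
  [-4,  1,  0]
  [ 0, -4,  1]
  [ 0,  0, -4]
(up to reordering of blocks).

Per-block formulas:
  For a 3×3 Jordan block J_3(-4): exp(t · J_3(-4)) = e^(-4t)·(I + t·N + (t^2/2)·N^2), where N is the 3×3 nilpotent shift.

After assembling e^{tJ} and conjugating by P, we get:

e^{tM} =
  [exp(-4*t), t^2*exp(-4*t)/2, t*exp(-4*t)]
  [0, exp(-4*t), 0]
  [0, t*exp(-4*t), exp(-4*t)]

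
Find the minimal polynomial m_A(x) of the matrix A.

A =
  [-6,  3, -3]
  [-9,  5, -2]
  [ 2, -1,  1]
x^3

The characteristic polynomial is χ_A(x) = x^3, so the eigenvalues are known. The minimal polynomial is
  m_A(x) = Π_λ (x − λ)^{k_λ}
where k_λ is the size of the *largest* Jordan block for λ (equivalently, the smallest k with (A − λI)^k v = 0 for every generalised eigenvector v of λ).

  λ = 0: largest Jordan block has size 3, contributing (x − 0)^3

So m_A(x) = x^3 = x^3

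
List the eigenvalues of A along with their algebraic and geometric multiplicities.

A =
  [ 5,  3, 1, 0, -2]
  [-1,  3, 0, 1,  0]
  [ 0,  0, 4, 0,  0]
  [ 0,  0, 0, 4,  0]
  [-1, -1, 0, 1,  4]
λ = 4: alg = 5, geom = 3

Step 1 — factor the characteristic polynomial to read off the algebraic multiplicities:
  χ_A(x) = (x - 4)^5

Step 2 — compute geometric multiplicities via the rank-nullity identity g(λ) = n − rank(A − λI):
  rank(A − (4)·I) = 2, so dim ker(A − (4)·I) = n − 2 = 3

Summary:
  λ = 4: algebraic multiplicity = 5, geometric multiplicity = 3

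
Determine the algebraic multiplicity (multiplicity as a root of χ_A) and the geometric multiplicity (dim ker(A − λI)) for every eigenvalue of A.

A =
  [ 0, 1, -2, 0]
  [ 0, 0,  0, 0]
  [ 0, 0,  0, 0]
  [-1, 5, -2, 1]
λ = 0: alg = 3, geom = 2; λ = 1: alg = 1, geom = 1

Step 1 — factor the characteristic polynomial to read off the algebraic multiplicities:
  χ_A(x) = x^3*(x - 1)

Step 2 — compute geometric multiplicities via the rank-nullity identity g(λ) = n − rank(A − λI):
  rank(A − (0)·I) = 2, so dim ker(A − (0)·I) = n − 2 = 2
  rank(A − (1)·I) = 3, so dim ker(A − (1)·I) = n − 3 = 1

Summary:
  λ = 0: algebraic multiplicity = 3, geometric multiplicity = 2
  λ = 1: algebraic multiplicity = 1, geometric multiplicity = 1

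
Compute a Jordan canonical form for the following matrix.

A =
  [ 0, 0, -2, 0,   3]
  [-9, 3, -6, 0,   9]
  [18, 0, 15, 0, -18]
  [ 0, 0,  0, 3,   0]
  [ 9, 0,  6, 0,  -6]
J_2(3) ⊕ J_1(3) ⊕ J_1(3) ⊕ J_1(3)

The characteristic polynomial is
  det(x·I − A) = x^5 - 15*x^4 + 90*x^3 - 270*x^2 + 405*x - 243 = (x - 3)^5

Eigenvalues and multiplicities (the geometric multiplicity of λ is n − rank(A − λI), which equals the number of Jordan blocks for λ):
  λ = 3: algebraic multiplicity = 5, geometric multiplicity = 4

Determining the block sizes for each eigenvalue:
  λ = 3: 4 blocks summing to 5 forces exactly one block of size 2 and the rest size 1 → block sizes [2, 1, 1, 1]

Assembling the blocks gives a Jordan form
J =
  [3, 1, 0, 0, 0]
  [0, 3, 0, 0, 0]
  [0, 0, 3, 0, 0]
  [0, 0, 0, 3, 0]
  [0, 0, 0, 0, 3]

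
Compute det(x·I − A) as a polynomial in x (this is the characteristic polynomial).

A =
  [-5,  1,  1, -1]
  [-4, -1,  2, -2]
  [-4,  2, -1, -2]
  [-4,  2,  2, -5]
x^4 + 12*x^3 + 54*x^2 + 108*x + 81

Expanding det(x·I − A) (e.g. by cofactor expansion or by noting that A is similar to its Jordan form J, which has the same characteristic polynomial as A) gives
  χ_A(x) = x^4 + 12*x^3 + 54*x^2 + 108*x + 81
which factors as (x + 3)^4. The eigenvalues (with algebraic multiplicities) are λ = -3 with multiplicity 4.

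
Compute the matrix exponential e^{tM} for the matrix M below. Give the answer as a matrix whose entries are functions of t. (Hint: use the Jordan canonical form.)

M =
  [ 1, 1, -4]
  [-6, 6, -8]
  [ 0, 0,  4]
e^{tM} =
  [-2*exp(4*t) + 3*exp(3*t), exp(4*t) - exp(3*t), -4*exp(4*t) + 4*exp(3*t)]
  [-6*exp(4*t) + 6*exp(3*t), 3*exp(4*t) - 2*exp(3*t), -8*exp(4*t) + 8*exp(3*t)]
  [0, 0, exp(4*t)]

Strategy: write M = P · J · P⁻¹ where J is a Jordan canonical form, so e^{tM} = P · e^{tJ} · P⁻¹, and e^{tJ} can be computed block-by-block.

M has Jordan form
J =
  [3, 0, 0]
  [0, 4, 0]
  [0, 0, 4]
(up to reordering of blocks).

Per-block formulas:
  For a 1×1 block at λ = 3: exp(t · [3]) = [e^(3t)].
  For a 1×1 block at λ = 4: exp(t · [4]) = [e^(4t)].

After assembling e^{tJ} and conjugating by P, we get:

e^{tM} =
  [-2*exp(4*t) + 3*exp(3*t), exp(4*t) - exp(3*t), -4*exp(4*t) + 4*exp(3*t)]
  [-6*exp(4*t) + 6*exp(3*t), 3*exp(4*t) - 2*exp(3*t), -8*exp(4*t) + 8*exp(3*t)]
  [0, 0, exp(4*t)]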